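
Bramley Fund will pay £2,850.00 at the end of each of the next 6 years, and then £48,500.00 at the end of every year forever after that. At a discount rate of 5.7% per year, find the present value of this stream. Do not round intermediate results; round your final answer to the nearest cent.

PV of 6-year annuity: £2,850.00 × [1 − (1+0.057)^−6] / 0.057 = 14147.44749
Perpetuity value at year 6: £48,500.00 / 0.057 = 850877.19298
PV of perpetuity: 850877.19298 / (1+0.057)^6 = 610122.38474
Total PV = 14147.44749 + 610122.38474 = 624269.83223

£624269.83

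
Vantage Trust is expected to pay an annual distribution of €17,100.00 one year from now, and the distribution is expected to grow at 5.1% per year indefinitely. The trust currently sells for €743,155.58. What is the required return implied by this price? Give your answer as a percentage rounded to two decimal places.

7.40%

P = D₁/(r − g) ⇒ r = D₁/P + g = €17,100.0000/€743,155.58 + 0.051 = 0.023010 + 0.051 = 0.074010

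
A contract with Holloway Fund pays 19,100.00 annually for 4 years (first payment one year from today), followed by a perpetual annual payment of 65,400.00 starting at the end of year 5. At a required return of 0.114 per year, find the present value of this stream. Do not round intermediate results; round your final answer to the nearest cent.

PV of 4-year annuity: 19,100.00 × [1 − (1+0.114)^−4] / 0.114 = 58754.16631
Perpetuity value at year 4: 65,400.00 / 0.114 = 573684.21053
PV of perpetuity: 573684.21053 / (1+0.114)^4 = 372505.02327
Total PV = 58754.16631 + 372505.02327 = 431259.18958

431259.19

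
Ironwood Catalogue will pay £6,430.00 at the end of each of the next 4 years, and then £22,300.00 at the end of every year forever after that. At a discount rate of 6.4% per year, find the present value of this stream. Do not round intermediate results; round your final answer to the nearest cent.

PV of 4-year annuity: £6,430.00 × [1 − (1+0.064)^−4] / 0.064 = 22078.06001
Perpetuity value at year 4: £22,300.00 / 0.064 = 348437.50000
PV of perpetuity: 348437.50000 / (1+0.064)^4 = 271868.17835
Total PV = 22078.06001 + 271868.17835 = 293946.23836

£293946.24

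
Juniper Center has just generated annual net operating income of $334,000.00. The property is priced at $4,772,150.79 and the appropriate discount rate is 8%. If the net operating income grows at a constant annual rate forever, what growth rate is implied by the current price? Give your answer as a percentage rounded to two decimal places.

0.94%

P = D₀(1+g)/(r−g) ⇒ P(r−g) = D₀(1+g) ⇒ g(P+D₀) = P·r − D₀
g = (P·r − D₀)/(P + D₀) = ($4,772,150.79×0.08 − $334,000.00) / ($4,772,150.79 + $334,000.00) = 0.009356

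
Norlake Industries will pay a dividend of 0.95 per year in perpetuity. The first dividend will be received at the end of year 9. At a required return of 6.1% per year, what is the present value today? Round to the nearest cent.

Value at end of year 8: C / r = 0.95 / 0.061 = 15.5738
Discount to today: PV = 15.5738 / (1 + 0.061)^8 = 15.5738 / 1.605917 = 9.70

9.70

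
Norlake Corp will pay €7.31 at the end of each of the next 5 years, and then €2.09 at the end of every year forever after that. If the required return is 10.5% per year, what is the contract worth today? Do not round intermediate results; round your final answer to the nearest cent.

€39.44

PV of 5-year annuity: €7.31 × [1 − (1+0.105)^−5] / 0.105 = 27.36029
Perpetuity value at year 5: €2.09 / 0.105 = 19.90476
PV of perpetuity: 19.90476 / (1+0.105)^5 = 12.08219
Total PV = 27.36029 + 12.08219 = 39.44248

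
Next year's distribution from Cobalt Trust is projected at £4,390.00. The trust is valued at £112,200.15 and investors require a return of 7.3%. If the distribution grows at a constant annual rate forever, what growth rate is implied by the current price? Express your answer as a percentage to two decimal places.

P = D₁/(r−g) ⇒ g = r − D₁/P = 0.073 − £4,390.00/£112,200.15 = 0.033873

3.39%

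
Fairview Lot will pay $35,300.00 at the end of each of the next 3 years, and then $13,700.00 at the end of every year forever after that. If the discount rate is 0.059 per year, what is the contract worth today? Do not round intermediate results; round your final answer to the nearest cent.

$290047.44

PV of 3-year annuity: $35,300.00 × [1 − (1+0.059)^−3] / 0.059 = 94532.17070
Perpetuity value at year 3: $13,700.00 / 0.059 = 232203.38983
PV of perpetuity: 232203.38983 / (1+0.059)^3 = 195515.26692
Total PV = 94532.17070 + 195515.26692 = 290047.43763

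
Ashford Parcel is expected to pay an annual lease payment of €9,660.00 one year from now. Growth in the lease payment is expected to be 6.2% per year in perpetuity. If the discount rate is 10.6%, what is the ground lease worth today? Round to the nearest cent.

€219545.45

Growing perpetuity: P = D₁ / (r − g) = €9,660.0000 / (0.106 − 0.062) = €219,545.45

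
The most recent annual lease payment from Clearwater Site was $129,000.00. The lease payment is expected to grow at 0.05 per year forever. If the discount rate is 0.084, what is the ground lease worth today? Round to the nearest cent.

$3983823.53

D₁ = D₀ × (1 + g) = $129,000.00 × 1.05 = $135,450.0000
Growing perpetuity: P = D₁ / (r − g) = $135,450.0000 / (0.084 − 0.05) = $3,983,823.53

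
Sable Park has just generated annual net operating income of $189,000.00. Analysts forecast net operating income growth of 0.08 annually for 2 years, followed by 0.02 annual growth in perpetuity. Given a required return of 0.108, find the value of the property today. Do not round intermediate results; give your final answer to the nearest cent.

D_1 = 204120.00000
D_2 = 220449.60000
Terminal value at year 2: TV = D_2×(1+g_2)/(r−g_2) = 224858.59200/0.088 = 2555211.27273
P_0 = D_1/(1+r)^1 + D_2/(1+r)^2 + TV/(1+r)^2
    = 184223.82671 + 179568.35095 + 2081360.43146 = 2445152.60912

$2445152.61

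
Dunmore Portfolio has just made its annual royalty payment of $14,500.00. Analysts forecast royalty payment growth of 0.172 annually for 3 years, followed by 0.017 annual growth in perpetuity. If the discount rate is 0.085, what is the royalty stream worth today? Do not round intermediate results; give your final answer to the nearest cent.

$324177.84

D_1 = 16994.00000
D_2 = 19916.96800
D_3 = 23342.68650
Terminal value at year 3: TV = D_3×(1+g_2)/(r−g_2) = 23739.51217/0.068 = 349110.47304
P_0 = D_1/(1+r)^1 + D_2/(1+r)^2 + D_3/(1+r)^3 + TV/(1+r)^3
    = 15662.67281 + 16918.57376 + 18275.17830 + 273321.41659 = 324177.84146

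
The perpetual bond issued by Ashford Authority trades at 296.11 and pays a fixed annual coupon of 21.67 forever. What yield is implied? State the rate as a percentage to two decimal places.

7.32%

P = C/r ⇒ r = C/P = 21.67/296.11 = 0.073182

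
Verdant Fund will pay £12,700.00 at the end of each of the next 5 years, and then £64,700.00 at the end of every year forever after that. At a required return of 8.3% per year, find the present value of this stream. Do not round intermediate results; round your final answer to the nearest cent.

£573528.48

PV of 5-year annuity: £12,700.00 × [1 − (1+0.083)^−5] / 0.083 = 50308.99717
Perpetuity value at year 5: £64,700.00 / 0.083 = 779518.07229
PV of perpetuity: 779518.07229 / (1+0.083)^5 = 523219.48038
Total PV = 50308.99717 + 523219.48038 = 573528.47756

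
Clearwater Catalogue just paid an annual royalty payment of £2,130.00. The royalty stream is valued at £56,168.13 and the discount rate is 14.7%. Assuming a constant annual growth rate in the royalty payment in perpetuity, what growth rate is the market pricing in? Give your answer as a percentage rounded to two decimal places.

10.51%

P = D₀(1+g)/(r−g) ⇒ P(r−g) = D₀(1+g) ⇒ g(P+D₀) = P·r − D₀
g = (P·r − D₀)/(P + D₀) = (£56,168.13×0.147 − £2,130.00) / (£56,168.13 + £2,130.00) = 0.105093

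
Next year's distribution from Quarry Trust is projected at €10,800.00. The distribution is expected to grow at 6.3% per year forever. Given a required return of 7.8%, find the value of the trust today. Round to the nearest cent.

€720000.00

Growing perpetuity: P = D₁ / (r − g) = €10,800.0000 / (0.078 − 0.063) = €720,000.00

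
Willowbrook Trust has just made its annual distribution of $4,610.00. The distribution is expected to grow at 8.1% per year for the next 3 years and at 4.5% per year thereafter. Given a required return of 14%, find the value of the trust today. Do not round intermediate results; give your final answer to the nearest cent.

D_1 = 4983.41000
D_2 = 5387.06621
D_3 = 5823.41857
Terminal value at year 3: TV = D_3×(1+g_2)/(r−g_2) = 6085.47241/0.095 = 64057.60430
P_0 = D_1/(1+r)^1 + D_2/(1+r)^2 + D_3/(1+r)^3 + TV/(1+r)^3
    = 4371.41228 + 4145.17252 + 3930.64166 + 43237.05830 = 55684.28477

$55684.28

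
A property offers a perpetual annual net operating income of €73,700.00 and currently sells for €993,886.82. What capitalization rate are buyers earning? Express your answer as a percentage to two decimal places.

P = C/r ⇒ r = C/P = €73,700.00/€993,886.82 = 0.074153

7.42%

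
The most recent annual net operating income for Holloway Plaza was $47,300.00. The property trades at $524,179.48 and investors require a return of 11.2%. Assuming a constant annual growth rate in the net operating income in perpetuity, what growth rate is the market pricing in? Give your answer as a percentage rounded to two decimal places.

2.00%

P = D₀(1+g)/(r−g) ⇒ P(r−g) = D₀(1+g) ⇒ g(P+D₀) = P·r − D₀
g = (P·r − D₀)/(P + D₀) = ($524,179.48×0.112 − $47,300.00) / ($524,179.48 + $47,300.00) = 0.019962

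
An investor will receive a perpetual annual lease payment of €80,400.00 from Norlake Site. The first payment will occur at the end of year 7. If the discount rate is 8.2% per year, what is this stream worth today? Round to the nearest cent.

€611052.65

Value at end of year 6: C / r = €80,400.00 / 0.082 = €980,487.8049
Discount to today: PV = €980,487.8049 / (1 + 0.082)^6 = €980,487.8049 / 1.604588 = €611,052.65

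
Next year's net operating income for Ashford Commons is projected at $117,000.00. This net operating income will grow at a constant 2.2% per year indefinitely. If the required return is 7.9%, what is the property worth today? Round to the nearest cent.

$2052631.58

Growing perpetuity: P = D₁ / (r − g) = $117,000.0000 / (0.079 − 0.022) = $2,052,631.58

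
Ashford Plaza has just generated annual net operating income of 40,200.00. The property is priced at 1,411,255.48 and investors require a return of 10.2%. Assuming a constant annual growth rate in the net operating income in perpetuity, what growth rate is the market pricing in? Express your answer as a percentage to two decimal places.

7.15%

P = D₀(1+g)/(r−g) ⇒ P(r−g) = D₀(1+g) ⇒ g(P+D₀) = P·r − D₀
g = (P·r − D₀)/(P + D₀) = (1,411,255.48×0.102 − 40,200.00) / (1,411,255.48 + 40,200.00) = 0.071479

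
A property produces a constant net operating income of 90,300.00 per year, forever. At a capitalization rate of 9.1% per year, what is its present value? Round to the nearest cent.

992307.69

Level perpetuity: PV = C / r = 90,300.00 / 0.091 = 992,307.69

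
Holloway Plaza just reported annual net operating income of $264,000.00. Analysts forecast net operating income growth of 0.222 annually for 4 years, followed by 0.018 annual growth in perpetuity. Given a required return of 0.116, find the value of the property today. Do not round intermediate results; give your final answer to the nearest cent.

$5274058.63

D_1 = 322608.00000
D_2 = 394226.97600
D_3 = 481745.36467
D_4 = 588692.83563
Terminal value at year 4: TV = D_4×(1+g_2)/(r−g_2) = 599289.30667/0.098 = 6115197.00684
P_0 = D_1/(1+r)^1 + D_2/(1+r)^2 + D_3/(1+r)^3 + D_4/(1+r)^4 + TV/(1+r)^4
    = 289075.26882 + 316532.23879 + 346597.12886 + 379517.64468 + 3942336.34987 = 5274058.63102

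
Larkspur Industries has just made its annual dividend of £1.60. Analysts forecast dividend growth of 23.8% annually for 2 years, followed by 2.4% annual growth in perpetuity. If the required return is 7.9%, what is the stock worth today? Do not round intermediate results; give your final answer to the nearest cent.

£43.16

D_1 = 1.98080
D_2 = 2.45223
Terminal value at year 2: TV = D_2×(1+g_2)/(r−g_2) = 2.51108/0.055 = 45.65607
P_0 = D_1/(1+r)^1 + D_2/(1+r)^2 + TV/(1+r)^2
    = 1.83577 + 2.10629 + 39.21531 = 43.15737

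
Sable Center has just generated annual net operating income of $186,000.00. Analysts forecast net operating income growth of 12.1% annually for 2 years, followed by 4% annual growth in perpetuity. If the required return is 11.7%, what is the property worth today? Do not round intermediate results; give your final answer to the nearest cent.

$2904233.14

D_1 = 208506.00000
D_2 = 233735.22600
Terminal value at year 2: TV = D_2×(1+g_2)/(r−g_2) = 243084.63504/0.077 = 3156943.31221
P_0 = D_1/(1+r)^1 + D_2/(1+r)^2 + TV/(1+r)^2
    = 186666.06983 + 187334.52487 + 2530232.54369 = 2904233.13839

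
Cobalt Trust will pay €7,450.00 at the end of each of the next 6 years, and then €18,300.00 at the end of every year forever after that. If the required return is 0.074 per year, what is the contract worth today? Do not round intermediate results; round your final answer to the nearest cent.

€196212.84

PV of 6-year annuity: €7,450.00 × [1 − (1+0.074)^−6] / 0.074 = 35076.42707
Perpetuity value at year 6: €18,300.00 / 0.074 = 247297.29730
PV of perpetuity: 247297.29730 / (1+0.074)^6 = 161136.40932
Total PV = 35076.42707 + 161136.40932 = 196212.83639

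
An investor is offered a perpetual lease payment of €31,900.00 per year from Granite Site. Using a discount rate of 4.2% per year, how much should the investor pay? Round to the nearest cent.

€759523.81

Level perpetuity: PV = C / r = €31,900.00 / 0.042 = €759,523.81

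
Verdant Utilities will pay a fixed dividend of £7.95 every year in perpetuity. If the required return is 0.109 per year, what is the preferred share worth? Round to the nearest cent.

£72.94

Level perpetuity: PV = C / r = £7.95 / 0.109 = £72.94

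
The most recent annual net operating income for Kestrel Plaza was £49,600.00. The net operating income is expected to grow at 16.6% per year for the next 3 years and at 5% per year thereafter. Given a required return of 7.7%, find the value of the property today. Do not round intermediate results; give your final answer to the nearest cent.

£2622461.87

D_1 = 57833.60000
D_2 = 67433.97760
D_3 = 78628.01788
Terminal value at year 3: TV = D_3×(1+g_2)/(r−g_2) = 82559.41878/0.027 = 3057756.25095
P_0 = D_1/(1+r)^1 + D_2/(1+r)^2 + D_3/(1+r)^3 + TV/(1+r)^3
    = 53698.79294 + 58136.29765 + 62940.50424 + 2447686.27588 = 2622461.87071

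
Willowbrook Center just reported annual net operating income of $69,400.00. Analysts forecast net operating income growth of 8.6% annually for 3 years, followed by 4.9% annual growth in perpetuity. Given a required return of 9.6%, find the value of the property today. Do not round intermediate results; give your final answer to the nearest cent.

$1711360.15

D_1 = 75368.40000
D_2 = 81850.08240
D_3 = 88889.18949
Terminal value at year 3: TV = D_3×(1+g_2)/(r−g_2) = 93244.75977/0.047 = 1983931.05896
P_0 = D_1/(1+r)^1 + D_2/(1+r)^2 + D_3/(1+r)^3 + TV/(1+r)^3
    = 68766.78832 + 68139.35412 + 67517.64469 + 1506936.36756 = 1711360.15469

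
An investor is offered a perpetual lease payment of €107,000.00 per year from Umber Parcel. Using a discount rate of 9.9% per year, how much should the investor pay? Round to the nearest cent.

Level perpetuity: PV = C / r = €107,000.00 / 0.099 = €1,080,808.08

€1080808.08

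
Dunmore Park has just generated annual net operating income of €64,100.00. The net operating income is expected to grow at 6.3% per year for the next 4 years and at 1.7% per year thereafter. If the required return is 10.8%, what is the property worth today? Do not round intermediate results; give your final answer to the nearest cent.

€838294.89

D_1 = 68138.30000
D_2 = 72431.01290
D_3 = 76994.16671
D_4 = 81844.79922
Terminal value at year 4: TV = D_4×(1+g_2)/(r−g_2) = 83236.16080/0.091 = 914683.08574
P_0 = D_1/(1+r)^1 + D_2/(1+r)^2 + D_3/(1+r)^3 + D_4/(1+r)^4 + TV/(1+r)^4
    = 61496.66065 + 58999.05259 + 56602.88168 + 54304.02818 + 606892.27103 = 838294.89414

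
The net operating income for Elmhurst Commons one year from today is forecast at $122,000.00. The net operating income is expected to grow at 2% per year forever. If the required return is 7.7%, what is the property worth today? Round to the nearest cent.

$2140350.88

Growing perpetuity: P = D₁ / (r − g) = $122,000.0000 / (0.077 − 0.02) = $2,140,350.88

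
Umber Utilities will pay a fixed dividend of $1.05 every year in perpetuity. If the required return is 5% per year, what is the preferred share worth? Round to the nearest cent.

$21.00

Level perpetuity: PV = C / r = $1.05 / 0.05 = $21.00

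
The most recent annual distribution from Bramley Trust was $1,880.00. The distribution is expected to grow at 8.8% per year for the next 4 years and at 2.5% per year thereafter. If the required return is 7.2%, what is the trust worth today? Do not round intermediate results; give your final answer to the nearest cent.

$51307.93

D_1 = 2045.44000
D_2 = 2225.43872
D_3 = 2421.27733
D_4 = 2634.34973
Terminal value at year 4: TV = D_4×(1+g_2)/(r−g_2) = 2700.20848/0.047 = 57451.24416
P_0 = D_1/(1+r)^1 + D_2/(1+r)^2 + D_3/(1+r)^3 + D_4/(1+r)^4 + TV/(1+r)^4
    = 1908.05970 + 1936.53820 + 1965.44176 + 1994.77671 + 43503.10913 = 51307.92551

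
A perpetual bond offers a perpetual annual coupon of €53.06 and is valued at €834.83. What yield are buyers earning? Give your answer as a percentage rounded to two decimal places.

P = C/r ⇒ r = C/P = €53.06/€834.83 = 0.063558

6.36%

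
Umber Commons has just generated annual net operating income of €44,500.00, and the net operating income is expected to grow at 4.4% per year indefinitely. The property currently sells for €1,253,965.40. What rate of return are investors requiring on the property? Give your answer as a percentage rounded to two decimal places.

8.10%

D₁ = €44,500.00 × 1.044 = €46,458.0000
P = D₁/(r − g) ⇒ r = D₁/P + g = €46,458.0000/€1,253,965.40 + 0.044 = 0.037049 + 0.044 = 0.081049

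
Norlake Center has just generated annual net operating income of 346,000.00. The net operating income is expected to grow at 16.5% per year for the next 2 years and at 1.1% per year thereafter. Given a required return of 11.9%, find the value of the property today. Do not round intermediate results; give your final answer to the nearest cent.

4245966.72

D_1 = 403090.00000
D_2 = 469599.85000
Terminal value at year 2: TV = D_2×(1+g_2)/(r−g_2) = 474765.44835/0.108 = 4395976.37361
P_0 = D_1/(1+r)^1 + D_2/(1+r)^2 + TV/(1+r)^2
    = 360223.41376 + 375031.52550 + 3510711.78036 = 4245966.71962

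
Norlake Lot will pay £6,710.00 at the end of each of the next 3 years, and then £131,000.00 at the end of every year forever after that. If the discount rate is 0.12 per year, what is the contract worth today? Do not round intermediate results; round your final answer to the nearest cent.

PV of 3-year annuity: £6,710.00 × [1 − (1+0.12)^−3] / 0.12 = 16116.28781
Perpetuity value at year 3: £131,000.00 / 0.12 = 1091666.66667
PV of perpetuity: 1091666.66667 / (1+0.12)^3 = 777026.77053
Total PV = 16116.28781 + 777026.77053 = 793143.05834

£793143.06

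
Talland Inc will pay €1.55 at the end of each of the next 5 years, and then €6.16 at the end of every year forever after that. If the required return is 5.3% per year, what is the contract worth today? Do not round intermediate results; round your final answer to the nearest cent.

PV of 5-year annuity: €1.55 × [1 − (1+0.053)^−5] / 0.053 = 6.65540
Perpetuity value at year 5: €6.16 / 0.053 = 116.22642
PV of perpetuity: 116.22642 / (1+0.053)^5 = 89.77657
Total PV = 6.65540 + 89.77657 = 96.43197

€96.43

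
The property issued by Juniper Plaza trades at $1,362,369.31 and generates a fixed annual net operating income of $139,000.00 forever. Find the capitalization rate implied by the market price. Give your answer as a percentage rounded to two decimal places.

P = C/r ⇒ r = C/P = $139,000.00/$1,362,369.31 = 0.102028

10.20%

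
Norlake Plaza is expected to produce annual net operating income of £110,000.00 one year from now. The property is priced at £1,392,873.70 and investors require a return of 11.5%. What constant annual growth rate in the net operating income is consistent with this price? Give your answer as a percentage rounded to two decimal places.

P = D₁/(r−g) ⇒ g = r − D₁/P = 0.115 − £110,000.00/£1,392,873.70 = 0.036027

3.60%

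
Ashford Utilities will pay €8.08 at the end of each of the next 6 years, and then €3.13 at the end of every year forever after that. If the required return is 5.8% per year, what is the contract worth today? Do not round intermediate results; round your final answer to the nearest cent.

€78.46

PV of 6-year annuity: €8.08 × [1 − (1+0.058)^−6] / 0.058 = 39.98288
Perpetuity value at year 6: €3.13 / 0.058 = 53.96552
PV of perpetuity: 53.96552 / (1+0.058)^6 = 38.47710
Total PV = 39.98288 + 38.47710 = 78.45998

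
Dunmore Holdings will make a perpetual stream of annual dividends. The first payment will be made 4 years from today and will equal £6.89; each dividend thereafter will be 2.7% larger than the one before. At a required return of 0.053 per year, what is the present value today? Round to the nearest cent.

Value at end of year 3: C₁ / (r − g) = £6.89 / (0.053 − 0.027) = £265.0000
Discount to today: PV = £265.0000 / (1 + 0.053)^3 = £265.0000 / 1.167576 = £226.97

£226.97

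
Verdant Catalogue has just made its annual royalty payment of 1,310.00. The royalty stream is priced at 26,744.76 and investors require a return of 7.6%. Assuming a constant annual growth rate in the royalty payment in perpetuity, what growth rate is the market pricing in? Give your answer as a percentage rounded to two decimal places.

P = D₀(1+g)/(r−g) ⇒ P(r−g) = D₀(1+g) ⇒ g(P+D₀) = P·r − D₀
g = (P·r − D₀)/(P + D₀) = (26,744.76×0.076 − 1,310.00) / (26,744.76 + 1,310.00) = 0.025757

2.58%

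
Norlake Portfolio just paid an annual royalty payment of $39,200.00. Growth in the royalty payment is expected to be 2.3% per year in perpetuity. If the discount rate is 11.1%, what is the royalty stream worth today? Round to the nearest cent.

D₁ = D₀ × (1 + g) = $39,200.00 × 1.023 = $40,101.6000
Growing perpetuity: P = D₁ / (r − g) = $40,101.6000 / (0.111 − 0.023) = $455,700.00

$455700.00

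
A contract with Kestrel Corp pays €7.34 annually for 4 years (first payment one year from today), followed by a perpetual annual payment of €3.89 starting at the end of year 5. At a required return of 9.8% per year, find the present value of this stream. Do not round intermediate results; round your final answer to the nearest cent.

PV of 4-year annuity: €7.34 × [1 − (1+0.098)^−4] / 0.098 = 23.36790
Perpetuity value at year 4: €3.89 / 0.098 = 39.69388
PV of perpetuity: 39.69388 / (1+0.098)^4 = 27.30953
Total PV = 23.36790 + 27.30953 = 50.67743

€50.68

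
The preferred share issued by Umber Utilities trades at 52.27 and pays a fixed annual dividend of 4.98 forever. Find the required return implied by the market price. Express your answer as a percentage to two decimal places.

P = C/r ⇒ r = C/P = 4.98/52.27 = 0.095275

9.53%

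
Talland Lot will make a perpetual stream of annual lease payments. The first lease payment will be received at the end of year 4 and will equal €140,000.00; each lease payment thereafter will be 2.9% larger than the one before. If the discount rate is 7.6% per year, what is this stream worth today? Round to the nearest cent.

€2391075.91

Value at end of year 3: C₁ / (r − g) = €140,000.00 / (0.076 − 0.029) = €2,978,723.4043
Discount to today: PV = €2,978,723.4043 / (1 + 0.076)^3 = €2,978,723.4043 / 1.245767 = €2,391,075.91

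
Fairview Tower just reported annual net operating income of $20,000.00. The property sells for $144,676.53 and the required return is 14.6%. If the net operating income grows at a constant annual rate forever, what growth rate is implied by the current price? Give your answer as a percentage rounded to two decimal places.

0.68%

P = D₀(1+g)/(r−g) ⇒ P(r−g) = D₀(1+g) ⇒ g(P+D₀) = P·r − D₀
g = (P·r − D₀)/(P + D₀) = ($144,676.53×0.146 − $20,000.00) / ($144,676.53 + $20,000.00) = 0.006818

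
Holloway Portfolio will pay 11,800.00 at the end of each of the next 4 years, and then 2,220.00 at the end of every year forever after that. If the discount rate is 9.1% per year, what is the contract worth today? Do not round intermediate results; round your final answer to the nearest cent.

55364.12

PV of 4-year annuity: 11,800.00 × [1 − (1+0.091)^−4] / 0.091 = 38144.93451
Perpetuity value at year 4: 2,220.00 / 0.091 = 24395.60440
PV of perpetuity: 24395.60440 / (1+0.091)^4 = 17219.18451
Total PV = 38144.93451 + 17219.18451 = 55364.11902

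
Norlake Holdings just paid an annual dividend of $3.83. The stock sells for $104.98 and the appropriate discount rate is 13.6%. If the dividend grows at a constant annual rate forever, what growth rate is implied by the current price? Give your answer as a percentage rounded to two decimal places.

P = D₀(1+g)/(r−g) ⇒ P(r−g) = D₀(1+g) ⇒ g(P+D₀) = P·r − D₀
g = (P·r − D₀)/(P + D₀) = ($104.98×0.136 − $3.83) / ($104.98 + $3.83) = 0.096014

9.60%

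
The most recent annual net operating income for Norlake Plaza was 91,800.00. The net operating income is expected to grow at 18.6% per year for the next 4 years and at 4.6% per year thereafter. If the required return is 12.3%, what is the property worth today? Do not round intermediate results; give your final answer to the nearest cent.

1972997.69

D_1 = 108874.80000
D_2 = 129125.51280
D_3 = 153142.85818
D_4 = 181627.42980
Terminal value at year 4: TV = D_4×(1+g_2)/(r−g_2) = 189982.29157/0.077 = 2467302.48797
P_0 = D_1/(1+r)^1 + D_2/(1+r)^2 + D_3/(1+r)^3 + D_4/(1+r)^4 + TV/(1+r)^4
    = 96949.95548 + 102388.82208 + 108132.80765 + 114199.02927 + 1551327.07291 = 1972997.68738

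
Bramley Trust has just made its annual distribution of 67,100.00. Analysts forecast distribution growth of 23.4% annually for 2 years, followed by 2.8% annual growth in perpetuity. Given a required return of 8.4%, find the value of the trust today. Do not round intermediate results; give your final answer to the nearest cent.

1759584.31

D_1 = 82801.40000
D_2 = 102176.92760
Terminal value at year 2: TV = D_2×(1+g_2)/(r−g_2) = 105037.88157/0.056 = 1875676.45666
P_0 = D_1/(1+r)^1 + D_2/(1+r)^2 + TV/(1+r)^2
    = 76385.05535 + 86954.94308 + 1596244.31232 = 1759584.31075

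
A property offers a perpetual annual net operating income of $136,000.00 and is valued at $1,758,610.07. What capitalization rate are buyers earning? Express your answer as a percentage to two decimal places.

P = C/r ⇒ r = C/P = $136,000.00/$1,758,610.07 = 0.077334

7.73%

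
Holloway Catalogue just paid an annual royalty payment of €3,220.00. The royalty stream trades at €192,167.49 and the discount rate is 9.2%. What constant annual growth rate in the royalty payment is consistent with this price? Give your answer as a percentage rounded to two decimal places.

P = D₀(1+g)/(r−g) ⇒ P(r−g) = D₀(1+g) ⇒ g(P+D₀) = P·r − D₀
g = (P·r − D₀)/(P + D₀) = (€192,167.49×0.092 − €3,220.00) / (€192,167.49 + €3,220.00) = 0.074004

7.40%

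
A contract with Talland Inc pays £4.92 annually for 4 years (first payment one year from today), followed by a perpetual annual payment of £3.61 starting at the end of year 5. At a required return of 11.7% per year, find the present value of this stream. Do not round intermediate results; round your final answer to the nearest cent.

PV of 4-year annuity: £4.92 × [1 − (1+0.117)^−4] / 0.117 = 15.03867
Perpetuity value at year 4: £3.61 / 0.117 = 30.85470
PV of perpetuity: 30.85470 / (1+0.117)^4 = 19.82023
Total PV = 15.03867 + 19.82023 = 34.85890

£34.86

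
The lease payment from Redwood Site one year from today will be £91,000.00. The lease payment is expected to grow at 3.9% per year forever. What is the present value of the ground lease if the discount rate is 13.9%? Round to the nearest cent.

Growing perpetuity: P = D₁ / (r − g) = £91,000.0000 / (0.139 − 0.039) = £910,000.00

£910000.00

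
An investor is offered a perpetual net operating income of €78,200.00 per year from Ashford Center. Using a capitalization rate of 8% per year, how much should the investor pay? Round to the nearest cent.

Level perpetuity: PV = C / r = €78,200.00 / 0.08 = €977,500.00

€977500.00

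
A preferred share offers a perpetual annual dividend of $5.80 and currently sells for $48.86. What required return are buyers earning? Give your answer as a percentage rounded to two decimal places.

P = C/r ⇒ r = C/P = $5.80/$48.86 = 0.118707

11.87%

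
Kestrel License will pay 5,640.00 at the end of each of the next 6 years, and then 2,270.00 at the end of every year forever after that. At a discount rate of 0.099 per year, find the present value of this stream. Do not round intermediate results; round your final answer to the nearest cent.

37649.63

PV of 6-year annuity: 5,640.00 × [1 − (1+0.099)^−6] / 0.099 = 24635.82198
Perpetuity value at year 6: 2,270.00 / 0.099 = 22929.29293
PV of perpetuity: 22929.29293 / (1+0.099)^6 = 13013.81139
Total PV = 24635.82198 + 13013.81139 = 37649.63337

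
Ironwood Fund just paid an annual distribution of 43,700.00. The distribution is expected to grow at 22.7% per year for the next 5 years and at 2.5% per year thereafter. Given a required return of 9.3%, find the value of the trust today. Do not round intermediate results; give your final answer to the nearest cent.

1487674.44

D_1 = 53619.90000
D_2 = 65791.61730
D_3 = 80726.31443
D_4 = 99051.18780
D_5 = 121535.80743
Terminal value at year 5: TV = D_5×(1+g_2)/(r−g_2) = 124574.20262/0.068 = 1831973.56793
P_0 = D_1/(1+r)^1 + D_2/(1+r)^2 + D_3/(1+r)^3 + D_4/(1+r)^4 + D_5/(1+r)^5 + TV/(1+r)^5
    = 49057.54803 + 55071.92263 + 61823.64965 + 69403.12728 + 77911.83639 + 1174406.35741 = 1487674.44140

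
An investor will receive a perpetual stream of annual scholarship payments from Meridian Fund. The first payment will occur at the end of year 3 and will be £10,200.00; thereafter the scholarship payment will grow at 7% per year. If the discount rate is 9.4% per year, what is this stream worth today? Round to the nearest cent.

£355102.95

Value at end of year 2: C₁ / (r − g) = £10,200.00 / (0.094 − 0.07) = £425,000.0000
Discount to today: PV = £425,000.0000 / (1 + 0.094)^2 = £425,000.0000 / 1.196836 = £355,102.95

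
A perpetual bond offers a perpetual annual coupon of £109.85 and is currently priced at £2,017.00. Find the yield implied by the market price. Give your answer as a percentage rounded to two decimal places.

5.45%

P = C/r ⇒ r = C/P = £109.85/£2,017.00 = 0.054462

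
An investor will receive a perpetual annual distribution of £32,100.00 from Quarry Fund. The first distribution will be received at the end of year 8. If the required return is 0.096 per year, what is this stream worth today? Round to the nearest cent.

Value at end of year 7: C / r = £32,100.00 / 0.096 = £334,375.0000
Discount to today: PV = £334,375.0000 / (1 + 0.096)^7 = £334,375.0000 / 1.899651 = £176,019.15

£176019.15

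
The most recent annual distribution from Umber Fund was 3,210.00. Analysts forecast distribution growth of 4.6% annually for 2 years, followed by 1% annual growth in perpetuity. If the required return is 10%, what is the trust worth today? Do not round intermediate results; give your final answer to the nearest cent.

38528.30

D_1 = 3357.66000
D_2 = 3512.11236
Terminal value at year 2: TV = D_2×(1+g_2)/(r−g_2) = 3547.23348/0.09 = 39413.70537
P_0 = D_1/(1+r)^1 + D_2/(1+r)^2 + TV/(1+r)^2
    = 3052.41818 + 2902.57220 + 32573.31023 = 38528.30061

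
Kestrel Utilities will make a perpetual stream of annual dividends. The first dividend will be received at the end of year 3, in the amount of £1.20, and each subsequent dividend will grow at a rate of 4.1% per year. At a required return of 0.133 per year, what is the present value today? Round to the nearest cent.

Value at end of year 2: C₁ / (r − g) = £1.20 / (0.133 − 0.041) = £13.0435
Discount to today: PV = £13.0435 / (1 + 0.133)^2 = £13.0435 / 1.283689 = £10.16

£10.16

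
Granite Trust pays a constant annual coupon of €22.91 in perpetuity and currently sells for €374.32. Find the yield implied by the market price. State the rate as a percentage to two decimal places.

6.12%

P = C/r ⇒ r = C/P = €22.91/€374.32 = 0.061204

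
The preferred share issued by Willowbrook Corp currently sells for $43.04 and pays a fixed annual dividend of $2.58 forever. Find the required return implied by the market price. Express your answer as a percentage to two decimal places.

5.99%

P = C/r ⇒ r = C/P = $2.58/$43.04 = 0.059944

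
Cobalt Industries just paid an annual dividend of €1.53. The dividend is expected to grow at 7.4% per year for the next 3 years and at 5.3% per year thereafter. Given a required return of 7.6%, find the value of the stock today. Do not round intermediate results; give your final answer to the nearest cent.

€74.23

D_1 = 1.64322
D_2 = 1.76482
D_3 = 1.89541
Terminal value at year 3: TV = D_3×(1+g_2)/(r−g_2) = 1.99587/0.023 = 86.77704
P_0 = D_1/(1+r)^1 + D_2/(1+r)^2 + D_3/(1+r)^3 + TV/(1+r)^3
    = 1.52716 + 1.52432 + 1.52148 + 69.65752 = 74.23048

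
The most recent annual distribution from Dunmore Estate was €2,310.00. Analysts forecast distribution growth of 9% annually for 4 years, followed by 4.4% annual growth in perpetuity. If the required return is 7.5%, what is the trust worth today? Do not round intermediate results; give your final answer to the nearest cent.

D_1 = 2517.90000
D_2 = 2744.51100
D_3 = 2991.51699
D_4 = 3260.75352
Terminal value at year 4: TV = D_4×(1+g_2)/(r−g_2) = 3404.22667/0.031 = 109813.76368
P_0 = D_1/(1+r)^1 + D_2/(1+r)^2 + D_3/(1+r)^3 + D_4/(1+r)^4 + TV/(1+r)^4
    = 2342.23256 + 2374.91487 + 2408.05322 + 2441.65396 + 82228.60442 = 91795.45903

€91795.46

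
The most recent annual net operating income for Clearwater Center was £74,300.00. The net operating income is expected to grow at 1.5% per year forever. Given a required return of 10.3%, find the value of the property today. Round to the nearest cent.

£856982.95

D₁ = D₀ × (1 + g) = £74,300.00 × 1.015 = £75,414.5000
Growing perpetuity: P = D₁ / (r − g) = £75,414.5000 / (0.103 − 0.015) = £856,982.95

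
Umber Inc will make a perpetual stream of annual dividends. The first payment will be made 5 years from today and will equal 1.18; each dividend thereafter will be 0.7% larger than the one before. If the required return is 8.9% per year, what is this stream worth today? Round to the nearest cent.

10.23

Value at end of year 4: C₁ / (r − g) = 1.18 / (0.089 − 0.007) = 14.3902
Discount to today: PV = 14.3902 / (1 + 0.089)^4 = 14.3902 / 1.406409 = 10.23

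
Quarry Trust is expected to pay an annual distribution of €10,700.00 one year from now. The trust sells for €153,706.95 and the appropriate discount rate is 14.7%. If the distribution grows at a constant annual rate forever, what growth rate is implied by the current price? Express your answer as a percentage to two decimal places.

P = D₁/(r−g) ⇒ g = r − D₁/P = 0.147 − €10,700.00/€153,706.95 = 0.077387

7.74%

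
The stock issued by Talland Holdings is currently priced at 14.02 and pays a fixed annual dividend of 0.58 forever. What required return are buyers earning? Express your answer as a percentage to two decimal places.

P = C/r ⇒ r = C/P = 0.58/14.02 = 0.041369

4.14%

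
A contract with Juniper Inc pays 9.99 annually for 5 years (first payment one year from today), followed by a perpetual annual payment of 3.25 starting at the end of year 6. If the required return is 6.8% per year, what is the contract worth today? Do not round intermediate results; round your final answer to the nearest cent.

PV of 5-year annuity: 9.99 × [1 − (1+0.068)^−5] / 0.068 = 41.18126
Perpetuity value at year 5: 3.25 / 0.068 = 47.79412
PV of perpetuity: 47.79412 / (1+0.068)^5 = 34.39681
Total PV = 41.18126 + 34.39681 = 75.57807

75.58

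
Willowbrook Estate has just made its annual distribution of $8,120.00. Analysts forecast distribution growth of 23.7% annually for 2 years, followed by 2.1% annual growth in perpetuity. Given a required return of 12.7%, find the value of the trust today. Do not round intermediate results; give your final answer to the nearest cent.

$112920.28

D_1 = 10044.44000
D_2 = 12424.97228
Terminal value at year 2: TV = D_2×(1+g_2)/(r−g_2) = 12685.89670/0.106 = 119678.27073
P_0 = D_1/(1+r)^1 + D_2/(1+r)^2 + TV/(1+r)^2
    = 8912.54658 + 9782.44909 + 94225.28793 = 112920.28360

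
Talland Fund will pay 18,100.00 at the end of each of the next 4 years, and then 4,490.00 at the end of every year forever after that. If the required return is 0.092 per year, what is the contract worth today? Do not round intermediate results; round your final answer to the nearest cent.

92704.07

PV of 4-year annuity: 18,100.00 × [1 − (1+0.092)^−4] / 0.092 = 58382.43072
Perpetuity value at year 4: 4,490.00 / 0.092 = 48804.34783
PV of perpetuity: 48804.34783 / (1+0.092)^4 = 34321.63435
Total PV = 58382.43072 + 34321.63435 = 92704.06507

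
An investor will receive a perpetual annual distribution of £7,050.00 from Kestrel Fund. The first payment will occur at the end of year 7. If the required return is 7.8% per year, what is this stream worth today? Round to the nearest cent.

£57594.62

Value at end of year 6: C / r = £7,050.00 / 0.078 = £90,384.6154
Discount to today: PV = £90,384.6154 / (1 + 0.078)^6 = £90,384.6154 / 1.569324 = £57,594.62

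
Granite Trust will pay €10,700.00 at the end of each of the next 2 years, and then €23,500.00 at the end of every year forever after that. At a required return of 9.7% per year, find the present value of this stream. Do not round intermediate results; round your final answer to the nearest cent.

€219963.40

PV of 2-year annuity: €10,700.00 × [1 − (1+0.097)^−2] / 0.097 = 18645.28186
Perpetuity value at year 2: €23,500.00 / 0.097 = 242268.04124
PV of perpetuity: 242268.04124 / (1+0.097)^2 = 201318.12313
Total PV = 18645.28186 + 201318.12313 = 219963.40499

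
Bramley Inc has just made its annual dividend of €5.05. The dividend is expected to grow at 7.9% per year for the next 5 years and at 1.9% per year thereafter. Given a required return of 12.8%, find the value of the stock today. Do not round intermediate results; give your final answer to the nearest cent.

D_1 = 5.44895
D_2 = 5.87942
D_3 = 6.34389
D_4 = 6.84506
D_5 = 7.38582
Terminal value at year 5: TV = D_5×(1+g_2)/(r−g_2) = 7.52615/0.109 = 69.04723
P_0 = D_1/(1+r)^1 + D_2/(1+r)^2 + D_3/(1+r)^3 + D_4/(1+r)^4 + D_5/(1+r)^5 + TV/(1+r)^5
    = 4.83063 + 4.62079 + 4.42006 + 4.22806 + 4.04439 + 37.80949 = 59.95341

€59.95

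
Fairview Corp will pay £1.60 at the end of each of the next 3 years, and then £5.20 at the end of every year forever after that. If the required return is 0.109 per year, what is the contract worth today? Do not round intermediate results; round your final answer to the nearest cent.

£38.89

PV of 3-year annuity: £1.60 × [1 − (1+0.109)^−3] / 0.109 = 3.91675
Perpetuity value at year 3: £5.20 / 0.109 = 47.70642
PV of perpetuity: 47.70642 / (1+0.109)^3 = 34.97697
Total PV = 3.91675 + 34.97697 = 38.89373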